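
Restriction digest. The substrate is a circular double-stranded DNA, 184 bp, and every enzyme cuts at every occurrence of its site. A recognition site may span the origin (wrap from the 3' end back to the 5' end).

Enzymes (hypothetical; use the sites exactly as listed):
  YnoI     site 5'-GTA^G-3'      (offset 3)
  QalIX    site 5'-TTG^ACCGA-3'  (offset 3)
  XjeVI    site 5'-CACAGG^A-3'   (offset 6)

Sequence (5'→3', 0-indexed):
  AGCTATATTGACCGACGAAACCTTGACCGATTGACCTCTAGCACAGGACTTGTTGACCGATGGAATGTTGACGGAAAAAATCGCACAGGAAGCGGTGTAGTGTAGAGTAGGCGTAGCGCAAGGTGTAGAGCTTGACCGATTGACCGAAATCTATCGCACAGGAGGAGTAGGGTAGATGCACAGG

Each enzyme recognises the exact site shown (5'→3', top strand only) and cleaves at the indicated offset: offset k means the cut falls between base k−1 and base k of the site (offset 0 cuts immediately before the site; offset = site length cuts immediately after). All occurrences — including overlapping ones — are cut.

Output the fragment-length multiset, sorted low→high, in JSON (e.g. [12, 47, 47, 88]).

Site scan:
  YnoI (GTAG, off=3): starts [96, 101, 106, 112, 124, 166, 171] → cuts [99, 104, 109, 115, 127, 169, 174]
  QalIX (TTGACCGA, off=3): starts [7, 22, 52, 131, 139] → cuts [10, 25, 55, 134, 142]
  XjeVI (CACAGGA, off=6): starts [41, 83, 156, 178] → cuts [0, 47, 89, 162]

All cut coordinates (distinct, sorted): [0, 10, 25, 47, 55, 89, 99, 104, 109, 115, 127, 134, 142, 162, 169, 174]

Fragment lengths:
  0→10: 10 bp
  10→25: 15 bp
  25→47: 22 bp
  47→55: 8 bp
  55→89: 34 bp
  89→99: 10 bp
  99→104: 5 bp
  104→109: 5 bp
  109→115: 6 bp
  115→127: 12 bp
  127→134: 7 bp
  134→142: 8 bp
  142→162: 20 bp
  162→169: 7 bp
  169→174: 5 bp
  174→0 (wrap): 184-174+0 = 10 bp

[5,5,5,6,7,7,8,8,10,10,10,12,15,20,22,34]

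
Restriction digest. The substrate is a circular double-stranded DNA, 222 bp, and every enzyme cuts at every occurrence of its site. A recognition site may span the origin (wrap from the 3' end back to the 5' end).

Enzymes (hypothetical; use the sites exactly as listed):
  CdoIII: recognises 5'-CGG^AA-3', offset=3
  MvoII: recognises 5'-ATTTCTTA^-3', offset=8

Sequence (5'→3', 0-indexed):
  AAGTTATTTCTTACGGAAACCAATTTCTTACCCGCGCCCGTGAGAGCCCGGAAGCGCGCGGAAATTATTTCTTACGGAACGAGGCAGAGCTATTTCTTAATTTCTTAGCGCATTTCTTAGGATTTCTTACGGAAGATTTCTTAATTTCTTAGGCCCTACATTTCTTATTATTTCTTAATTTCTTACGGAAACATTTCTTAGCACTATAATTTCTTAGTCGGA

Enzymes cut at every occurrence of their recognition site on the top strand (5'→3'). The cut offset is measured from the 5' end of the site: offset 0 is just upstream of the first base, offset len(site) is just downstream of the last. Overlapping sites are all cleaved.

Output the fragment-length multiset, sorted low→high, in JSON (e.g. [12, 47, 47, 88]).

[3,3,3,3,5,8,8,8,10,10,10,11,12,12,13,14,14,16,16,21,22]

Site scan:
  CdoIII (CGGAA, off=3): starts [13, 48, 58, 74, 129, 185, 218] → cuts [16, 51, 61, 77, 132, 188, 221]
  MvoII (ATTTCTTA, off=8): starts [5, 22, 66, 91, 99, 111, 121, 135, 143, 159, 169, 177, 192, 208] → cuts [13, 30, 74, 99, 107, 119, 129, 143, 151, 167, 177, 185, 200, 216]

All cut coordinates (distinct, sorted): [13, 16, 30, 51, 61, 74, 77, 99, 107, 119, 129, 132, 143, 151, 167, 177, 185, 188, 200, 216, 221]

Fragments:
  13→16: 3 bp
  16→30: 14 bp
  30→51: 21 bp
  51→61: 10 bp
  61→74: 13 bp
  74→77: 3 bp
  77→99: 22 bp
  99→107: 8 bp
  107→119: 12 bp
  119→129: 10 bp
  129→132: 3 bp
  132→143: 11 bp
  143→151: 8 bp
  151→167: 16 bp
  167→177: 10 bp
  177→185: 8 bp
  185→188: 3 bp
  188→200: 12 bp
  200→216: 16 bp
  216→221: 5 bp
  221→13 (wrap): 222-221+13 = 14 bp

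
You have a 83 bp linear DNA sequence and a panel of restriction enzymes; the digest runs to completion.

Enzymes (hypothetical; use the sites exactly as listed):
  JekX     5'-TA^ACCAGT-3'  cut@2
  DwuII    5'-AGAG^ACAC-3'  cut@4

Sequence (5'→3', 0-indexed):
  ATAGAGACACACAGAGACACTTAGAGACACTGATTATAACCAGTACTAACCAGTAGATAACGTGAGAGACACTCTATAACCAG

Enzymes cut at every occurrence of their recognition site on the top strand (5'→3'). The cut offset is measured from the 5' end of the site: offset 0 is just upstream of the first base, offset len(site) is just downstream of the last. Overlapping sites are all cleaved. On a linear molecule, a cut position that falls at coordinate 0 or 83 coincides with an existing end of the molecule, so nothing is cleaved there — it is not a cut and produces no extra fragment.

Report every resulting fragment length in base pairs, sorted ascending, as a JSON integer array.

Per-enzyme occurrences:
  JekX (TAACCAGT, off=2): starts [36, 46] → cuts [38, 48]
  DwuII (AGAGACAC, off=4): starts [2, 12, 22, 64] → cuts [6, 16, 26, 68]

Pooled cuts: [6, 16, 26, 38, 48, 68]

Fragments:
  [0,6): 6 bp
  [6,16): 10 bp
  [16,26): 10 bp
  [26,38): 12 bp
  [38,48): 10 bp
  [48,68): 20 bp
  [68,83): 15 bp

[6,10,10,10,12,15,20]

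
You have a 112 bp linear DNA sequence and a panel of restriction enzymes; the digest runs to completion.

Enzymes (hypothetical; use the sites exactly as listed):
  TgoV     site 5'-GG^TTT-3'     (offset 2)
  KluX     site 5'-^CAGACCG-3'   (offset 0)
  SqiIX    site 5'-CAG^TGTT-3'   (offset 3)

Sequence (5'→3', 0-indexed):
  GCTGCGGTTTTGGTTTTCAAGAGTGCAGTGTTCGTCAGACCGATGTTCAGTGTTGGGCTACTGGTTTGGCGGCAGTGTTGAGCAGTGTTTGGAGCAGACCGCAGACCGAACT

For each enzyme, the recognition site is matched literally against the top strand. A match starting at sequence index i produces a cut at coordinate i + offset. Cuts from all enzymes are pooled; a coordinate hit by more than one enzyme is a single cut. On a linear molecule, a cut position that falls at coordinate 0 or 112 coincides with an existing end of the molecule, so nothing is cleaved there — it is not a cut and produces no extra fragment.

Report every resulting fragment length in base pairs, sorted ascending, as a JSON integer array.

[6,7,7,7,9,10,11,11,14,15,15]

Per-enzyme occurrences:
  TgoV (GGTTT, off=2): starts [5, 11, 62] → cuts [7, 13, 64]
  KluX (CAGACCG, off=0): starts [35, 94, 101] → cuts [35, 94, 101]
  SqiIX (CAGTGTT, off=3): starts [25, 47, 72, 82] → cuts [28, 50, 75, 85]

All cut coordinates (distinct, sorted): [7, 13, 28, 35, 50, 64, 75, 85, 94, 101]

Fragment lengths:
  [0,7): 7 bp
  [7,13): 6 bp
  [13,28): 15 bp
  [28,35): 7 bp
  [35,50): 15 bp
  [50,64): 14 bp
  [64,75): 11 bp
  [75,85): 10 bp
  [85,94): 9 bp
  [94,101): 7 bp
  [101,112): 11 bp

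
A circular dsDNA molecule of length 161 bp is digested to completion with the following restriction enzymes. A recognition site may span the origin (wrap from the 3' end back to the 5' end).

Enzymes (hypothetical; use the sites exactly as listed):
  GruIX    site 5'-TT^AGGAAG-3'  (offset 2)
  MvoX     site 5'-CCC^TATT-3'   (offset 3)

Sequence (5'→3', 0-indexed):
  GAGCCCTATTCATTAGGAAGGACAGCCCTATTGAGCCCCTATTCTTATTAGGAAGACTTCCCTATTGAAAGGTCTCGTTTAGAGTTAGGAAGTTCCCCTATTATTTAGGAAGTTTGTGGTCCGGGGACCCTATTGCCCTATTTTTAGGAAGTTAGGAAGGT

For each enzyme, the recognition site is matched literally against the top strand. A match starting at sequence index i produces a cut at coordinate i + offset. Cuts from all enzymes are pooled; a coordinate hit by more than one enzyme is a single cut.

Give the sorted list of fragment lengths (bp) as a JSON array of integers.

[7,8,8,8,8,10,11,12,13,14,14,24,24]

Site scan:
  GruIX TTAGGAAG/2: at [12, 47, 84, 104, 143, 151] ⇒ [14, 49, 86, 106, 145, 153]
  MvoX CCCTATT/3: at [3, 25, 36, 59, 95, 127, 135] ⇒ [6, 28, 39, 62, 98, 130, 138]

Pooled cuts: [6, 14, 28, 39, 49, 62, 86, 98, 106, 130, 138, 145, 153]

Fragment lengths:
  6→14: 8 bp
  14→28: 14 bp
  28→39: 11 bp
  39→49: 10 bp
  49→62: 13 bp
  62→86: 24 bp
  86→98: 12 bp
  98→106: 8 bp
  106→130: 24 bp
  130→138: 8 bp
  138→145: 7 bp
  145→153: 8 bp
  153→6 (wrap): 161-153+6 = 14 bp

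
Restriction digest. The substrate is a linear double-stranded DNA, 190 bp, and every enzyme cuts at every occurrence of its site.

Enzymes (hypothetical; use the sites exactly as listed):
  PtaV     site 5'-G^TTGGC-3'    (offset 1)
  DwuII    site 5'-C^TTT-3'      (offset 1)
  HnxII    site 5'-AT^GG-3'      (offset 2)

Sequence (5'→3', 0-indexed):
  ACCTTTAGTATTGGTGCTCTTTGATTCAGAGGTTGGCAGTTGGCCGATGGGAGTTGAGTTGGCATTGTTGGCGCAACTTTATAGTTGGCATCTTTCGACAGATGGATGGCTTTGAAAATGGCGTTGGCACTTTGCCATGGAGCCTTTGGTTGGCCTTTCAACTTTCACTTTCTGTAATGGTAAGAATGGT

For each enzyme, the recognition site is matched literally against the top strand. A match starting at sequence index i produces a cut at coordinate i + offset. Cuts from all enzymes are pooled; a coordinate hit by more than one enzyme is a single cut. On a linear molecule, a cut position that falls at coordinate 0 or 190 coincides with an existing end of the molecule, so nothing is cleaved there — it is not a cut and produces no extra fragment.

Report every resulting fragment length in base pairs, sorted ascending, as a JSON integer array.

Per-enzyme occurrences:
  PtaV (GTTGGC, off=1): starts [31, 38, 57, 66, 83, 122, 148] → cuts [32, 39, 58, 67, 84, 123, 149]
  DwuII (CTTT, off=1): starts [2, 18, 76, 91, 109, 129, 143, 154, 161, 167] → cuts [3, 19, 77, 92, 110, 130, 144, 155, 162, 168]
  HnxII (ATGG, off=2): starts [46, 101, 105, 117, 136, 176, 185] → cuts [48, 103, 107, 119, 138, 178, 187]

All cut coordinates (distinct, sorted): [3, 19, 32, 39, 48, 58, 67, 77, 84, 92, 103, 107, 110, 119, 123, 130, 138, 144, 149, 155, 162, 168, 178, 187]

Fragments:
  [0,3): 3 bp
  [3,19): 16 bp
  [19,32): 13 bp
  [32,39): 7 bp
  [39,48): 9 bp
  [48,58): 10 bp
  [58,67): 9 bp
  [67,77): 10 bp
  [77,84): 7 bp
  [84,92): 8 bp
  [92,103): 11 bp
  [103,107): 4 bp
  [107,110): 3 bp
  [110,119): 9 bp
  [119,123): 4 bp
  [123,130): 7 bp
  [130,138): 8 bp
  [138,144): 6 bp
  [144,149): 5 bp
  [149,155): 6 bp
  [155,162): 7 bp
  [162,168): 6 bp
  [168,178): 10 bp
  [178,187): 9 bp
  [187,190): 3 bp

[3,3,3,4,4,5,6,6,6,7,7,7,7,8,8,9,9,9,9,10,10,10,11,13,16]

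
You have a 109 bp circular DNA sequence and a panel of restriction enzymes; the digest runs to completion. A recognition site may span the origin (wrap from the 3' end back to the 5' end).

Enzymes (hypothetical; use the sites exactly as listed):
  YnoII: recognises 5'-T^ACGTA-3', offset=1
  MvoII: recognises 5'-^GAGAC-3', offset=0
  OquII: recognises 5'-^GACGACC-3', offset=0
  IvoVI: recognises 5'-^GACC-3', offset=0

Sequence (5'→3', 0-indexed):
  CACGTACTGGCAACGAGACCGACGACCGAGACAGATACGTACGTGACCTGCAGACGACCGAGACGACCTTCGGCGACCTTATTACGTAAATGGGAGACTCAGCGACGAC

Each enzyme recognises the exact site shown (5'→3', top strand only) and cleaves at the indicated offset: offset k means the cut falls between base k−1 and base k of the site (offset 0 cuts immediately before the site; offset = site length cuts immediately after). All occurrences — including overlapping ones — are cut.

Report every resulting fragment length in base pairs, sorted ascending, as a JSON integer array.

[2,2,3,3,3,3,4,4,4,8,8,9,9,10,10,10,17]

Site scan:
  YnoII (TACGTA, off=1): starts [35, 82] → cuts [36, 83]
  MvoII (GAGAC, off=0): starts [14, 27, 59, 93] → cuts [14, 27, 59, 93]
  OquII (GACGACC, off=0): starts [20, 52, 61, 103] → cuts [20, 52, 61, 103]
  IvoVI (GACC, off=0): starts [16, 23, 44, 55, 64, 74, 106] → cuts [16, 23, 44, 55, 64, 74, 106]

Pooled cuts: [14, 16, 20, 23, 27, 36, 44, 52, 55, 59, 61, 64, 74, 83, 93, 103, 106]

Fragments:
  14→16: 2 bp
  16→20: 4 bp
  20→23: 3 bp
  23→27: 4 bp
  27→36: 9 bp
  36→44: 8 bp
  44→52: 8 bp
  52→55: 3 bp
  55→59: 4 bp
  59→61: 2 bp
  61→64: 3 bp
  64→74: 10 bp
  74→83: 9 bp
  83→93: 10 bp
  93→103: 10 bp
  103→106: 3 bp
  106→14 (wrap): 109-106+14 = 17 bp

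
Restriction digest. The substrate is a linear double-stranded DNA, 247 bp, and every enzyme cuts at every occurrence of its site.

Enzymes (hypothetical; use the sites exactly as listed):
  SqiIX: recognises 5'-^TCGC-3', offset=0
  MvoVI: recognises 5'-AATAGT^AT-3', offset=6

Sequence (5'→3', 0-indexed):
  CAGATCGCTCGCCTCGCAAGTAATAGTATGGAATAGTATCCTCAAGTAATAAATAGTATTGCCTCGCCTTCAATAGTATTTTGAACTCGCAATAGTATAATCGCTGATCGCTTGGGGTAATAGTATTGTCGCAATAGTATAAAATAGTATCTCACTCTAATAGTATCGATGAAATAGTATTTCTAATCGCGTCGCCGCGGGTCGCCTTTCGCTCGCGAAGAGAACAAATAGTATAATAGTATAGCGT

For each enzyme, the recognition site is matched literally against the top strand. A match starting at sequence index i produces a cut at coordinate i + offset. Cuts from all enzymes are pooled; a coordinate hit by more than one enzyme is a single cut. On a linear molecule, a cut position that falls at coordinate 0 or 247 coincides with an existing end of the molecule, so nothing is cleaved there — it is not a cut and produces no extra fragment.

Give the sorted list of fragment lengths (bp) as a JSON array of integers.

Scan for sites:
  SqiIX TCGC/0: at [4, 8, 13, 63, 86, 100, 107, 128, 186, 191, 201, 208, 212] ⇒ [4, 8, 13, 63, 86, 100, 107, 128, 186, 191, 201, 208, 212]
  MvoVI AATAGTAT/6: at [21, 31, 51, 71, 90, 118, 132, 142, 158, 172, 226, 234] ⇒ [27, 37, 57, 77, 96, 124, 138, 148, 164, 178, 232, 240]

Pooled cuts: [4, 8, 13, 27, 37, 57, 63, 77, 86, 96, 100, 107, 124, 128, 138, 148, 164, 178, 186, 191, 201, 208, 212, 232, 240]

Fragments:
  [0,4): 4 bp
  [4,8): 4 bp
  [8,13): 5 bp
  [13,27): 14 bp
  [27,37): 10 bp
  [37,57): 20 bp
  [57,63): 6 bp
  [63,77): 14 bp
  [77,86): 9 bp
  [86,96): 10 bp
  [96,100): 4 bp
  [100,107): 7 bp
  [107,124): 17 bp
  [124,128): 4 bp
  [128,138): 10 bp
  [138,148): 10 bp
  [148,164): 16 bp
  [164,178): 14 bp
  [178,186): 8 bp
  [186,191): 5 bp
  [191,201): 10 bp
  [201,208): 7 bp
  [208,212): 4 bp
  [212,232): 20 bp
  [232,240): 8 bp
  [240,247): 7 bp

[4,4,4,4,4,5,5,6,7,7,7,8,8,9,10,10,10,10,10,14,14,14,16,17,20,20]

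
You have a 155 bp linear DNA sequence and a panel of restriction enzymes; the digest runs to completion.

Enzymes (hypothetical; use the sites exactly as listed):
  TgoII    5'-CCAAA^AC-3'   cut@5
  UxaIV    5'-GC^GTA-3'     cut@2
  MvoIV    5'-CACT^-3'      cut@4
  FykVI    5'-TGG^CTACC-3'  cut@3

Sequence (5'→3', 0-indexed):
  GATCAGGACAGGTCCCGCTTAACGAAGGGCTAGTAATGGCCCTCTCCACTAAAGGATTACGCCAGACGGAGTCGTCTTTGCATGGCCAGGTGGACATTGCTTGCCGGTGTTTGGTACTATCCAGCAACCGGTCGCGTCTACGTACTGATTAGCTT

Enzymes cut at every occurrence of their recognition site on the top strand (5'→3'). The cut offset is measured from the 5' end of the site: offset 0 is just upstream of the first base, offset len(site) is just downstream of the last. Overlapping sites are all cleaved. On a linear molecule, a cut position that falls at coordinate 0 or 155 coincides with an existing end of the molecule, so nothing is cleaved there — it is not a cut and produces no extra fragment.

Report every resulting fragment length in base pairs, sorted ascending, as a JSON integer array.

Per-enzyme occurrences:
  TgoII (CCAAAAC, off=5): no sites
  UxaIV (GCGTA, off=2): no sites
  MvoIV (CACT, off=4): starts [46] → cuts [50]
  FykVI (TGGCTACC, off=3): no sites

All cut coordinates (distinct, sorted): [50]

Fragment lengths:
  [0,50): 50 bp
  [50,155): 105 bp

[50,105]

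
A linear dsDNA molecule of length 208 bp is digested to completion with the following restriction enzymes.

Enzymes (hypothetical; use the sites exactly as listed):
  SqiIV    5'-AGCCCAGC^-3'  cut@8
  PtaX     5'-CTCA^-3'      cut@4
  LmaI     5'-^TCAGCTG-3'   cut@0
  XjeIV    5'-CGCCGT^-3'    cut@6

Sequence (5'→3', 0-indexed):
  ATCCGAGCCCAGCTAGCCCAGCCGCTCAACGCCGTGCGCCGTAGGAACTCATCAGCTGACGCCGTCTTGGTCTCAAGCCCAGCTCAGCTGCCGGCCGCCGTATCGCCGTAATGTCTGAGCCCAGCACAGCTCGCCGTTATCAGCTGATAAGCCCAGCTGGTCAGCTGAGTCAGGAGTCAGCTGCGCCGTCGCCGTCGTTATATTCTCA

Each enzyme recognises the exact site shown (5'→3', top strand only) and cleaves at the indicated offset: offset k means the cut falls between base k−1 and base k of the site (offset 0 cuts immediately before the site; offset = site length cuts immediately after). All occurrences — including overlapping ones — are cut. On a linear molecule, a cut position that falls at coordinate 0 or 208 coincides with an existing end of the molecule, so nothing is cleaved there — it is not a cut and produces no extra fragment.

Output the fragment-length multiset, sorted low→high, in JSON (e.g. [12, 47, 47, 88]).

Site scan:
  SqiIV AGCCCAGC/8: at [5, 14, 75, 117, 149] ⇒ [13, 22, 83, 125, 157]
  PtaX CTCA/4: at [24, 47, 71, 82, 204] ⇒ [28, 51, 75, 86] (position 208 is a terminus of the linear molecule — no cut)
  LmaI TCAGCTG/0: at [51, 83, 139, 160, 176] ⇒ [51, 83, 139, 160, 176]
  XjeIV CGCCGT/6: at [29, 36, 59, 95, 103, 131, 183, 189] ⇒ [35, 42, 65, 101, 109, 137, 189, 195]

All cut coordinates (distinct, sorted): [13, 22, 28, 35, 42, 51, 65, 75, 83, 86, 101, 109, 125, 137, 139, 157, 160, 176, 189, 195]

Fragments:
  [0,13): 13 bp
  [13,22): 9 bp
  [22,28): 6 bp
  [28,35): 7 bp
  [35,42): 7 bp
  [42,51): 9 bp
  [51,65): 14 bp
  [65,75): 10 bp
  [75,83): 8 bp
  [83,86): 3 bp
  [86,101): 15 bp
  [101,109): 8 bp
  [109,125): 16 bp
  [125,137): 12 bp
  [137,139): 2 bp
  [139,157): 18 bp
  [157,160): 3 bp
  [160,176): 16 bp
  [176,189): 13 bp
  [189,195): 6 bp
  [195,208): 13 bp

[2,3,3,6,6,7,7,8,8,9,9,10,12,13,13,13,14,15,16,16,18]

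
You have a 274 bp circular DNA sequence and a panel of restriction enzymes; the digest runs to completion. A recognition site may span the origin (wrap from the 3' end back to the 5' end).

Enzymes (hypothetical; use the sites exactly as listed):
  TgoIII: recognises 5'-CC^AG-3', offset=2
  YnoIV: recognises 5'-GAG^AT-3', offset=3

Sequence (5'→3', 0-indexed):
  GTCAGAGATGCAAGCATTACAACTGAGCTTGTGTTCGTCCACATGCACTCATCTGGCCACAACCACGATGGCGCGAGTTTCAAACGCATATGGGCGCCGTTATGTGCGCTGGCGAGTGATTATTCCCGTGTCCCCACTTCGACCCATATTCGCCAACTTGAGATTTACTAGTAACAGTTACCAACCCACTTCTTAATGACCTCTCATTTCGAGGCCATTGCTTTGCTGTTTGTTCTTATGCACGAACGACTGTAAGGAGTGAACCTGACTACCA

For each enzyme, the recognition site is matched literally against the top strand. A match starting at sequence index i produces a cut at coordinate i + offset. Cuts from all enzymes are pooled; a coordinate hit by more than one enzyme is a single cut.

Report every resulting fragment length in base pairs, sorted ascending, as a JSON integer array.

[8,111,155]

Scan for sites:
  TgoIII (CCAG, off=2): starts [271] → cuts [273]
  YnoIV (GAGAT, off=3): starts [4, 159] → cuts [7, 162]

Pooled cuts: [7, 162, 273]

Fragment lengths:
  7→162: 155 bp
  162→273: 111 bp
  273→7 (wrap): 274-273+7 = 8 bp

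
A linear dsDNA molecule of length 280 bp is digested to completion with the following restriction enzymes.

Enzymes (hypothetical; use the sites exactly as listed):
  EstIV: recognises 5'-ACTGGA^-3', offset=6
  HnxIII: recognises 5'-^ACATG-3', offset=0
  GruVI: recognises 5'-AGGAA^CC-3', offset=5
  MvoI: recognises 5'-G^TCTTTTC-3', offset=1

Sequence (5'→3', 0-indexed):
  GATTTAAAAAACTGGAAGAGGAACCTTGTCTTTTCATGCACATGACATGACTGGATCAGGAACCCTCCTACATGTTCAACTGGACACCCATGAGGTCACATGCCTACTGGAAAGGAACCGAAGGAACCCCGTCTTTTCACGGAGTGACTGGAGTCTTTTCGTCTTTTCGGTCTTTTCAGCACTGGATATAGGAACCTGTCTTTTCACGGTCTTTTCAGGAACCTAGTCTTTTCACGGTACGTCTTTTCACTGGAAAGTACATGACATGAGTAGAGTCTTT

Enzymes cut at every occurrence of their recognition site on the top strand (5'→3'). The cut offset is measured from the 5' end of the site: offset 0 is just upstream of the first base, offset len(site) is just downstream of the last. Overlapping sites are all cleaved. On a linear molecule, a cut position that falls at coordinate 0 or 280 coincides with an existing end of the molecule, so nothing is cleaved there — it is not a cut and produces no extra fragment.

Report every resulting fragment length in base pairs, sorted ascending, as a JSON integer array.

Per-enzyme occurrences:
  EstIV (ACTGGA, off=6): starts [10, 49, 78, 105, 146, 180, 248] → cuts [16, 55, 84, 111, 152, 186, 254]
  HnxIII (ACATG, off=0): starts [39, 44, 69, 97, 258, 263] → cuts [39, 44, 69, 97, 258, 263]
  GruVI (AGGAACC, off=5): starts [18, 57, 112, 121, 189, 216] → cuts [23, 62, 117, 126, 194, 221]
  MvoI (GTCTTTTC, off=1): starts [27, 130, 152, 160, 169, 197, 208, 225, 240] → cuts [28, 131, 153, 161, 170, 198, 209, 226, 241]

All cut coordinates (distinct, sorted): [16, 23, 28, 39, 44, 55, 62, 69, 84, 97, 111, 117, 126, 131, 152, 153, 161, 170, 186, 194, 198, 209, 221, 226, 241, 254, 258, 263]

Fragments:
  [0,16): 16 bp
  [16,23): 7 bp
  [23,28): 5 bp
  [28,39): 11 bp
  [39,44): 5 bp
  [44,55): 11 bp
  [55,62): 7 bp
  [62,69): 7 bp
  [69,84): 15 bp
  [84,97): 13 bp
  [97,111): 14 bp
  [111,117): 6 bp
  [117,126): 9 bp
  [126,131): 5 bp
  [131,152): 21 bp
  [152,153): 1 bp
  [153,161): 8 bp
  [161,170): 9 bp
  [170,186): 16 bp
  [186,194): 8 bp
  [194,198): 4 bp
  [198,209): 11 bp
  [209,221): 12 bp
  [221,226): 5 bp
  [226,241): 15 bp
  [241,254): 13 bp
  [254,258): 4 bp
  [258,263): 5 bp
  [263,280): 17 bp

[1,4,4,5,5,5,5,5,6,7,7,7,8,8,9,9,11,11,11,12,13,13,14,15,15,16,16,17,21]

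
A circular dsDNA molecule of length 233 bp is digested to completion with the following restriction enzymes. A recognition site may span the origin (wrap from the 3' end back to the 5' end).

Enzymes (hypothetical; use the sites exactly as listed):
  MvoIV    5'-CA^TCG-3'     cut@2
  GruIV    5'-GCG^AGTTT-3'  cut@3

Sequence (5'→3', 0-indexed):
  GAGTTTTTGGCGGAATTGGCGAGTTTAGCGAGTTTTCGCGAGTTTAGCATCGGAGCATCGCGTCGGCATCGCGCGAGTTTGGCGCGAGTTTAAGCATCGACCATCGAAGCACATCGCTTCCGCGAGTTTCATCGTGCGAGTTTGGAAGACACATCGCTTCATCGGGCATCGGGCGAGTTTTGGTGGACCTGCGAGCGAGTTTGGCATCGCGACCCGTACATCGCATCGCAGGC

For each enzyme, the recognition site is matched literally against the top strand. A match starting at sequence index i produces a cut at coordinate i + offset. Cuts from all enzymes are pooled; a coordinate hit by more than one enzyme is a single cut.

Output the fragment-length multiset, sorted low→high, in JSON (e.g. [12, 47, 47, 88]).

[5,7,7,7,7,7,7,8,8,9,9,9,9,10,10,10,11,11,11,14,15,20,22]

Per-enzyme occurrences:
  MvoIV (CATCG, off=2): starts [47, 55, 66, 94, 101, 111, 129, 151, 159, 166, 204, 218, 223] → cuts [49, 57, 68, 96, 103, 113, 131, 153, 161, 168, 206, 220, 225]
  GruIV (GCGAGTTT, off=3): starts [18, 27, 37, 72, 83, 121, 135, 172, 194, 231] → cuts [1, 21, 30, 40, 75, 86, 124, 138, 175, 197]

All cut coordinates (distinct, sorted): [1, 21, 30, 40, 49, 57, 68, 75, 86, 96, 103, 113, 124, 131, 138, 153, 161, 168, 175, 197, 206, 220, 225]

Fragment lengths:
  1→21: 20 bp
  21→30: 9 bp
  30→40: 10 bp
  40→49: 9 bp
  49→57: 8 bp
  57→68: 11 bp
  68→75: 7 bp
  75→86: 11 bp
  86→96: 10 bp
  96→103: 7 bp
  103→113: 10 bp
  113→124: 11 bp
  124→131: 7 bp
  131→138: 7 bp
  138→153: 15 bp
  153→161: 8 bp
  161→168: 7 bp
  168→175: 7 bp
  175→197: 22 bp
  197→206: 9 bp
  206→220: 14 bp
  220→225: 5 bp
  225→1 (wrap): 233-225+1 = 9 bp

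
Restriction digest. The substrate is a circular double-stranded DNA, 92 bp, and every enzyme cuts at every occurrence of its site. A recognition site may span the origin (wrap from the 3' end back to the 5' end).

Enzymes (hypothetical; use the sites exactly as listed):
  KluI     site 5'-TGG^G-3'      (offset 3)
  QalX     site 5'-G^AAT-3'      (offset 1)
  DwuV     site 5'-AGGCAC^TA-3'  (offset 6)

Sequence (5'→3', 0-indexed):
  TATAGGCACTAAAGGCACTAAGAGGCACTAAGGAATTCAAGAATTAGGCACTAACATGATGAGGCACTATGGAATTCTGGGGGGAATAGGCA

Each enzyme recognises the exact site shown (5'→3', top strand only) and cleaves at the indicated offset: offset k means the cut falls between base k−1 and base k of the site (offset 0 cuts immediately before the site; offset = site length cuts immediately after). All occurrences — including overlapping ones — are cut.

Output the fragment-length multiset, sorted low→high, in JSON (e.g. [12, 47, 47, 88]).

[4,5,5,8,8,9,10,10,16,17]

Per-enzyme occurrences:
  KluI TGGG/3: at [77] ⇒ [80]
  QalX GAAT/1: at [32, 40, 71, 83] ⇒ [33, 41, 72, 84]
  DwuV AGGCACTA/6: at [3, 12, 22, 45, 61] ⇒ [9, 18, 28, 51, 67]

Pooled cuts: [9, 18, 28, 33, 41, 51, 67, 72, 80, 84]

Fragment lengths:
  9→18: 9 bp
  18→28: 10 bp
  28→33: 5 bp
  33→41: 8 bp
  41→51: 10 bp
  51→67: 16 bp
  67→72: 5 bp
  72→80: 8 bp
  80→84: 4 bp
  84→9 (wrap): 92-84+9 = 17 bp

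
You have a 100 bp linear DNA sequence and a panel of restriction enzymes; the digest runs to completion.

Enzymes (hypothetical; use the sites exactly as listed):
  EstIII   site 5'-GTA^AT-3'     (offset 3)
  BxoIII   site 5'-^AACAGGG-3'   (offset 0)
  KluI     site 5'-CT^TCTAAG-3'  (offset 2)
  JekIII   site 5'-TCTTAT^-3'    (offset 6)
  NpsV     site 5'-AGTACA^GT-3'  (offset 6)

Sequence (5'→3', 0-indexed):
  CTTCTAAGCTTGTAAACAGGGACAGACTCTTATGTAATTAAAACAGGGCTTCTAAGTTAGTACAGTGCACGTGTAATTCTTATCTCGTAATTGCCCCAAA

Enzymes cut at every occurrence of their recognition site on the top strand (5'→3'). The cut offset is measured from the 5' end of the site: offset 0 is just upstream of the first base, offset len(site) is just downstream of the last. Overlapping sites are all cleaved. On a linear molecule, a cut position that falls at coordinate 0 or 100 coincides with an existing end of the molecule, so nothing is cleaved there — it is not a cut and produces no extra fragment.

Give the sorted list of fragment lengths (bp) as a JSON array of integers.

[2,3,5,6,8,9,11,11,12,14,19]

Scan for sites:
  EstIII (GTAAT, off=3): starts [33, 72, 86] → cuts [36, 75, 89]
  BxoIII (AACAGGG, off=0): starts [14, 41] → cuts [14, 41]
  KluI (CTTCTAAG, off=2): starts [0, 48] → cuts [2, 50]
  JekIII (TCTTAT, off=6): starts [27, 77] → cuts [33, 83]
  NpsV (AGTACAGT, off=6): starts [58] → cuts [64]

All cut coordinates (distinct, sorted): [2, 14, 33, 36, 41, 50, 64, 75, 83, 89]

Fragments:
  [0,2): 2 bp
  [2,14): 12 bp
  [14,33): 19 bp
  [33,36): 3 bp
  [36,41): 5 bp
  [41,50): 9 bp
  [50,64): 14 bp
  [64,75): 11 bp
  [75,83): 8 bp
  [83,89): 6 bp
  [89,100): 11 bp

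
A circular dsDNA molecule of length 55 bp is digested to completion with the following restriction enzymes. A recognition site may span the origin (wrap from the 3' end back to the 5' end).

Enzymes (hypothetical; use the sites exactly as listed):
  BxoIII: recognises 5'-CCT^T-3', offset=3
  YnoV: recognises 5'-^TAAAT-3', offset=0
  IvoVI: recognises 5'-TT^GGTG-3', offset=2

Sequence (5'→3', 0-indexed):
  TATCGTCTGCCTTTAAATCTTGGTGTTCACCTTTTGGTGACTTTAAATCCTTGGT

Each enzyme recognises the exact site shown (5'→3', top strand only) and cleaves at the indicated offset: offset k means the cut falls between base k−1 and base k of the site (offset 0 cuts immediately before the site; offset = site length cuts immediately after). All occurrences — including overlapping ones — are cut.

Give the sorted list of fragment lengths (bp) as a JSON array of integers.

Site scan:
  BxoIII CCTT/3: at [9, 29, 48] ⇒ [12, 32, 51]
  YnoV TAAAT/0: at [13, 43] ⇒ [13, 43]
  IvoVI TTGGTG/2: at [19, 33] ⇒ [21, 35]

Pooled cuts: [12, 13, 21, 32, 35, 43, 51]

Fragment lengths:
  12→13: 1 bp
  13→21: 8 bp
  21→32: 11 bp
  32→35: 3 bp
  35→43: 8 bp
  43→51: 8 bp
  51→12 (wrap): 55-51+12 = 16 bp

[1,3,8,8,8,11,16]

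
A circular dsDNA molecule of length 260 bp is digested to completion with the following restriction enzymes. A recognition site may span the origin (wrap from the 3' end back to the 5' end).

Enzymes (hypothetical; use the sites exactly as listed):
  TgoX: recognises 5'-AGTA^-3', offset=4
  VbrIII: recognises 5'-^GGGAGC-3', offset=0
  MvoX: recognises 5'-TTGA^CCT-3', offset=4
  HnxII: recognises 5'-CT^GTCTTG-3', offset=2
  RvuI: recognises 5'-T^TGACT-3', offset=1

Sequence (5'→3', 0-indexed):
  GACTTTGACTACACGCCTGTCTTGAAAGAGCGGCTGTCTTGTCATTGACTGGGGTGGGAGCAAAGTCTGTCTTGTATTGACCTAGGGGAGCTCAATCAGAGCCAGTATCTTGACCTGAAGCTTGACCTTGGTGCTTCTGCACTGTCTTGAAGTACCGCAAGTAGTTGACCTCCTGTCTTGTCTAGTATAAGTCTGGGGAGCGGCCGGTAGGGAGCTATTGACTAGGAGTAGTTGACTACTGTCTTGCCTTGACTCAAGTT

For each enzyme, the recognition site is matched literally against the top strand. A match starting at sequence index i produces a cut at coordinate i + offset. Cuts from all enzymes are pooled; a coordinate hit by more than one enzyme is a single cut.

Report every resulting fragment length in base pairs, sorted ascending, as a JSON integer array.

[2,5,5,6,6,6,8,8,9,9,9,10,10,10,11,12,12,12,13,13,13,14,17,18,22]

Per-enzyme occurrences:
  TgoX AGTA/4: at [103, 150, 159, 183, 226] ⇒ [107, 154, 163, 187, 230]
  VbrIII GGGAGC/0: at [55, 85, 195, 209] ⇒ [55, 85, 195, 209]
  MvoX TTGACCT/4: at [76, 109, 121, 164] ⇒ [80, 113, 125, 168]
  HnxII CTGTCTTG/2: at [16, 33, 66, 141, 172, 238] ⇒ [18, 35, 68, 143, 174, 240]
  RvuI TTGACT/1: at [4, 44, 217, 231, 248, 258] ⇒ [5, 45, 218, 232, 249, 259]

All cut coordinates (distinct, sorted): [5, 18, 35, 45, 55, 68, 80, 85, 107, 113, 125, 143, 154, 163, 168, 174, 187, 195, 209, 218, 230, 232, 240, 249, 259]

Fragments:
  5→18: 13 bp
  18→35: 17 bp
  35→45: 10 bp
  45→55: 10 bp
  55→68: 13 bp
  68→80: 12 bp
  80→85: 5 bp
  85→107: 22 bp
  107→113: 6 bp
  113→125: 12 bp
  125→143: 18 bp
  143→154: 11 bp
  154→163: 9 bp
  163→168: 5 bp
  168→174: 6 bp
  174→187: 13 bp
  187→195: 8 bp
  195→209: 14 bp
  209→218: 9 bp
  218→230: 12 bp
  230→232: 2 bp
  232→240: 8 bp
  240→249: 9 bp
  249→259: 10 bp
  259→5 (wrap): 260-259+5 = 6 bp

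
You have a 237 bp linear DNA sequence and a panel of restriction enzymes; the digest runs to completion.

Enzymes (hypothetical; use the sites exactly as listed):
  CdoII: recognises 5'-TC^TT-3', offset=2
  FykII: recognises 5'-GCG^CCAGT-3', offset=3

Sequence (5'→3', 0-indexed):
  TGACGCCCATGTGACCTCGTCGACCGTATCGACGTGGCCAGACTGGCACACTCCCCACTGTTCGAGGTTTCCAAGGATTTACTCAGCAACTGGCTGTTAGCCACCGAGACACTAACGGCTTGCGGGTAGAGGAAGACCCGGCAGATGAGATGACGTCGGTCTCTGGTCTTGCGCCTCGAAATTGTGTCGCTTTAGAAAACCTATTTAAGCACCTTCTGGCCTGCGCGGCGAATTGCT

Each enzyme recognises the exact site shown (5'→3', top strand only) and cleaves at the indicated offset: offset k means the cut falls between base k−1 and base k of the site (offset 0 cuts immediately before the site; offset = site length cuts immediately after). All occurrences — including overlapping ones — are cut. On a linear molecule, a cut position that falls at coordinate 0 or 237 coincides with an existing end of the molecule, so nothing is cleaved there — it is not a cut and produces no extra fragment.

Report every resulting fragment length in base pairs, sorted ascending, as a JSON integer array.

Per-enzyme occurrences:
  CdoII (TCTT, off=2): starts [166] → cuts [168]
  FykII (GCGCCAGT, off=3): no sites

Pooled cuts: [168]

Fragment lengths:
  [0,168): 168 bp
  [168,237): 69 bp

[69,168]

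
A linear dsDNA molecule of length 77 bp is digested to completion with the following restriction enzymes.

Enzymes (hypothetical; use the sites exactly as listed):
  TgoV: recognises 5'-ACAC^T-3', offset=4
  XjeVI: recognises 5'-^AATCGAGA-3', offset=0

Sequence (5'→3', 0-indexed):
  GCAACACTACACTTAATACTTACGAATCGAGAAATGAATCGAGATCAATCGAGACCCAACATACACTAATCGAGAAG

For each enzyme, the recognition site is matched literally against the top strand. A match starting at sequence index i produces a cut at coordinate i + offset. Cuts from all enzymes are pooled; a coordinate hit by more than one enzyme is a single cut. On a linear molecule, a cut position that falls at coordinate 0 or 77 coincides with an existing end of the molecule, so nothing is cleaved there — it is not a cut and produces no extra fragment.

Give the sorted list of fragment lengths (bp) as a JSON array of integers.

[1,5,7,10,10,12,12,20]

Site scan:
  TgoV (ACACT, off=4): starts [3, 8, 62] → cuts [7, 12, 66]
  XjeVI (AATCGAGA, off=0): starts [24, 36, 46, 67] → cuts [24, 36, 46, 67]

All cut coordinates (distinct, sorted): [7, 12, 24, 36, 46, 66, 67]

Fragment lengths:
  [0,7): 7 bp
  [7,12): 5 bp
  [12,24): 12 bp
  [24,36): 12 bp
  [36,46): 10 bp
  [46,66): 20 bp
  [66,67): 1 bp
  [67,77): 10 bp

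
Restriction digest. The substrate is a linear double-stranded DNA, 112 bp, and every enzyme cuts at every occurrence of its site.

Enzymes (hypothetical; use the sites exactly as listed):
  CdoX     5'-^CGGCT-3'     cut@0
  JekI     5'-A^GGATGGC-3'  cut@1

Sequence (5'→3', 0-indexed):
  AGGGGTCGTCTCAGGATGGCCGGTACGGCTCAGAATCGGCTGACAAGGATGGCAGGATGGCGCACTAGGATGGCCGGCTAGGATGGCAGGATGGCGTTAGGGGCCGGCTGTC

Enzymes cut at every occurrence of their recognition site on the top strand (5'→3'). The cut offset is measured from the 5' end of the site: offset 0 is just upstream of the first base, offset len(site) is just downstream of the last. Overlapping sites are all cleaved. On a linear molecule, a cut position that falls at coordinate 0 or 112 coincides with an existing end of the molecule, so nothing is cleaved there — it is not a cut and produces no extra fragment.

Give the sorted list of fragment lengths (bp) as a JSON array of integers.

Site scan:
  CdoX (CGGCT, off=0): starts [25, 36, 74, 104] → cuts [25, 36, 74, 104]
  JekI (AGGATGGC, off=1): starts [12, 45, 53, 66, 79, 87] → cuts [13, 46, 54, 67, 80, 88]

Pooled cuts: [13, 25, 36, 46, 54, 67, 74, 80, 88, 104]

Fragments:
  [0,13): 13 bp
  [13,25): 12 bp
  [25,36): 11 bp
  [36,46): 10 bp
  [46,54): 8 bp
  [54,67): 13 bp
  [67,74): 7 bp
  [74,80): 6 bp
  [80,88): 8 bp
  [88,104): 16 bp
  [104,112): 8 bp

[6,7,8,8,8,10,11,12,13,13,16]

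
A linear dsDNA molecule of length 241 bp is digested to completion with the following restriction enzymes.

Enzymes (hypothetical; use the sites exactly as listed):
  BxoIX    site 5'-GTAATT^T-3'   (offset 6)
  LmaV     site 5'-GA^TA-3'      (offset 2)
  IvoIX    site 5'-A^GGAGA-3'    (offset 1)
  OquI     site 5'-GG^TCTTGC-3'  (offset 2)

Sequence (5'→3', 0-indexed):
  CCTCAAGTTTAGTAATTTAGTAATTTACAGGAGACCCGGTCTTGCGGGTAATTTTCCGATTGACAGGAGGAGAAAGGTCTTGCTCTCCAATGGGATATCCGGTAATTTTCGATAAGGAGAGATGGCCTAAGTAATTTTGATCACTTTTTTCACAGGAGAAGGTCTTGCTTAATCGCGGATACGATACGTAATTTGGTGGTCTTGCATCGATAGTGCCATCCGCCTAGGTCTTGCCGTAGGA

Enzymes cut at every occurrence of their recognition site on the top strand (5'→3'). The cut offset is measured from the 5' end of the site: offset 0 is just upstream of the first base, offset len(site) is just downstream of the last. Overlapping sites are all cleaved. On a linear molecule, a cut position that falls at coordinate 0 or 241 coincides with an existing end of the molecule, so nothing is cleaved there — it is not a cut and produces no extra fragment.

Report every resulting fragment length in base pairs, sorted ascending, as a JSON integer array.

[3,4,5,5,6,8,8,9,9,10,11,12,13,14,15,17,17,18,18,18,21]

Per-enzyme occurrences:
  BxoIX GTAATTT/6: at [11, 19, 47, 101, 130, 187] ⇒ [17, 25, 53, 107, 136, 193]
  LmaV GATA/2: at [93, 110, 177, 182, 208] ⇒ [95, 112, 179, 184, 210]
  IvoIX AGGAGA/1: at [28, 67, 114, 153] ⇒ [29, 68, 115, 154]
  OquI GGTCTTGC/2: at [37, 75, 160, 197, 226] ⇒ [39, 77, 162, 199, 228]

All cut coordinates (distinct, sorted): [17, 25, 29, 39, 53, 68, 77, 95, 107, 112, 115, 136, 154, 162, 179, 184, 193, 199, 210, 228]

Fragments:
  [0,17): 17 bp
  [17,25): 8 bp
  [25,29): 4 bp
  [29,39): 10 bp
  [39,53): 14 bp
  [53,68): 15 bp
  [68,77): 9 bp
  [77,95): 18 bp
  [95,107): 12 bp
  [107,112): 5 bp
  [112,115): 3 bp
  [115,136): 21 bp
  [136,154): 18 bp
  [154,162): 8 bp
  [162,179): 17 bp
  [179,184): 5 bp
  [184,193): 9 bp
  [193,199): 6 bp
  [199,210): 11 bp
  [210,228): 18 bp
  [228,241): 13 bp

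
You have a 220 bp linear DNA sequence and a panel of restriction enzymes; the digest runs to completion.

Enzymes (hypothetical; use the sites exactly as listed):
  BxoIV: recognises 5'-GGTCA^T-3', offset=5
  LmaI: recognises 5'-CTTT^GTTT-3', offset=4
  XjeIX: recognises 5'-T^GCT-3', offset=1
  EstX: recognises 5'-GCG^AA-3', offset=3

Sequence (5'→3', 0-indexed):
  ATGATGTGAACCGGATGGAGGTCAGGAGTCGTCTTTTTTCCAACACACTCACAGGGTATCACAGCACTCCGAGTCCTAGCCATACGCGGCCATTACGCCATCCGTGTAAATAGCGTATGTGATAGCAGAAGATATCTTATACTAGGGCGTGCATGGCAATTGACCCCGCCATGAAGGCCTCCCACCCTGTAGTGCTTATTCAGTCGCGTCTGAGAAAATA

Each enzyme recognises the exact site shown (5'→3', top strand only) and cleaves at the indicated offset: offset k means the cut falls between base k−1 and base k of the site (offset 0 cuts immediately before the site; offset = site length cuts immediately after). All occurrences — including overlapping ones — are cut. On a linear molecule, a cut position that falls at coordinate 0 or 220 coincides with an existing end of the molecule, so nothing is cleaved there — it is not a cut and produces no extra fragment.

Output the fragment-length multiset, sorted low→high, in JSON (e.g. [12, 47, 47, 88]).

Scan for sites:
  BxoIV (GGTCAT, off=5): no sites
  LmaI (CTTTGTTT, off=4): no sites
  XjeIX (TGCT, off=1): starts [192] → cuts [193]
  EstX (GCGAA, off=3): no sites

Pooled cuts: [193]

Fragments:
  [0,193): 193 bp
  [193,220): 27 bp

[27,193]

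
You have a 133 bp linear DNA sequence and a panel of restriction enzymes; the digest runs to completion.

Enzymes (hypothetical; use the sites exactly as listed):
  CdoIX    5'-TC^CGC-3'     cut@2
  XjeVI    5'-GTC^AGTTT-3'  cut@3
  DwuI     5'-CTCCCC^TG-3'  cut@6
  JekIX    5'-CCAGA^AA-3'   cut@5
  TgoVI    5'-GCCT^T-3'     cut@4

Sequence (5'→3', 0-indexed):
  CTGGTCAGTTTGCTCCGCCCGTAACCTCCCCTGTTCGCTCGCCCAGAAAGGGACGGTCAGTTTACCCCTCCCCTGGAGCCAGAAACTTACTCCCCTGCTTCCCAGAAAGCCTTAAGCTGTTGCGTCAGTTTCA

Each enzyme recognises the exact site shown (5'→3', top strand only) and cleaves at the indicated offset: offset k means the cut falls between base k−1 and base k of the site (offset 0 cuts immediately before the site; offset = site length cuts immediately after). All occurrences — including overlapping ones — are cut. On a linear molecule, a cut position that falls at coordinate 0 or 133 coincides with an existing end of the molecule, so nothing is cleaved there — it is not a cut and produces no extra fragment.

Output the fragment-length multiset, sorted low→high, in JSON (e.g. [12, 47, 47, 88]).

[6,6,7,9,10,11,11,12,14,15,16,16]

Site scan:
  CdoIX (TCCGC, off=2): starts [13] → cuts [15]
  XjeVI (GTCAGTTT, off=3): starts [3, 55, 123] → cuts [6, 58, 126]
  DwuI (CTCCCCTG, off=6): starts [25, 67, 89] → cuts [31, 73, 95]
  JekIX (CCAGAAA, off=5): starts [42, 78, 101] → cuts [47, 83, 106]
  TgoVI (GCCTT, off=4): starts [108] → cuts [112]

Pooled cuts: [6, 15, 31, 47, 58, 73, 83, 95, 106, 112, 126]

Fragment lengths:
  [0,6): 6 bp
  [6,15): 9 bp
  [15,31): 16 bp
  [31,47): 16 bp
  [47,58): 11 bp
  [58,73): 15 bp
  [73,83): 10 bp
  [83,95): 12 bp
  [95,106): 11 bp
  [106,112): 6 bp
  [112,126): 14 bp
  [126,133): 7 bp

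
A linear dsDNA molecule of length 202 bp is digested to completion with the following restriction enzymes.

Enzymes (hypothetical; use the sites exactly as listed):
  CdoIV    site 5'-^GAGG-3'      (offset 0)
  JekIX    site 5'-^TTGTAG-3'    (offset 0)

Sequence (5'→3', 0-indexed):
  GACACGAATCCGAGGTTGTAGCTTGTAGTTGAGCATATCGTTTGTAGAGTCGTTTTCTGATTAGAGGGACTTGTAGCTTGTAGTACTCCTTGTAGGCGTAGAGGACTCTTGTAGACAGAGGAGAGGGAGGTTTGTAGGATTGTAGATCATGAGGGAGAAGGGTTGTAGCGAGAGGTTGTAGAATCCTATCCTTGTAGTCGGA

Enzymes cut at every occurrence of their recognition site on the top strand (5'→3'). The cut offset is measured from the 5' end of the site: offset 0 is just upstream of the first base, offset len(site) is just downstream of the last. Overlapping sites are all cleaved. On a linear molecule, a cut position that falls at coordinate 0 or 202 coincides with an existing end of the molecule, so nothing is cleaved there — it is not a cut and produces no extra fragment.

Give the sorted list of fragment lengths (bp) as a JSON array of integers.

[4,4,4,5,5,7,7,7,8,8,9,9,11,11,11,11,12,12,16,19,22]

Per-enzyme occurrences:
  CdoIV (GAGG, off=0): starts [11, 63, 100, 117, 122, 126, 150, 171] → cuts [11, 63, 100, 117, 122, 126, 150, 171]
  JekIX (TTGTAG, off=0): starts [15, 22, 41, 70, 77, 89, 108, 131, 139, 162, 175, 191] → cuts [15, 22, 41, 70, 77, 89, 108, 131, 139, 162, 175, 191]

All cut coordinates (distinct, sorted): [11, 15, 22, 41, 63, 70, 77, 89, 100, 108, 117, 122, 126, 131, 139, 150, 162, 171, 175, 191]

Fragments:
  [0,11): 11 bp
  [11,15): 4 bp
  [15,22): 7 bp
  [22,41): 19 bp
  [41,63): 22 bp
  [63,70): 7 bp
  [70,77): 7 bp
  [77,89): 12 bp
  [89,100): 11 bp
  [100,108): 8 bp
  [108,117): 9 bp
  [117,122): 5 bp
  [122,126): 4 bp
  [126,131): 5 bp
  [131,139): 8 bp
  [139,150): 11 bp
  [150,162): 12 bp
  [162,171): 9 bp
  [171,175): 4 bp
  [175,191): 16 bp
  [191,202): 11 bp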